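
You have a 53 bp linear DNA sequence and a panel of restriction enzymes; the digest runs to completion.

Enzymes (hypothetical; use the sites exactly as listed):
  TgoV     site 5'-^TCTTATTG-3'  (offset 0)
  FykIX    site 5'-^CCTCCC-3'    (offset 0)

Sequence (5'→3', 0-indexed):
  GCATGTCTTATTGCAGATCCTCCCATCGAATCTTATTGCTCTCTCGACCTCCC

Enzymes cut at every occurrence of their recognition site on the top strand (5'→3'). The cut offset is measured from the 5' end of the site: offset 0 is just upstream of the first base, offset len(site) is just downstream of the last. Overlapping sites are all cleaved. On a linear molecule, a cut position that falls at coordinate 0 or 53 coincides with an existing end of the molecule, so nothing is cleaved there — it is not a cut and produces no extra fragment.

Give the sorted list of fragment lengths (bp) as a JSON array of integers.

[5,6,12,13,17]

Per-enzyme occurrences:
  TgoV TCTTATTG/0: at [5, 30] ⇒ [5, 30]
  FykIX CCTCCC/0: at [18, 47] ⇒ [18, 47]

All cut coordinates (distinct, sorted): [5, 18, 30, 47]

Fragments:
  [0,5): 5 bp
  [5,18): 13 bp
  [18,30): 12 bp
  [30,47): 17 bp
  [47,53): 6 bp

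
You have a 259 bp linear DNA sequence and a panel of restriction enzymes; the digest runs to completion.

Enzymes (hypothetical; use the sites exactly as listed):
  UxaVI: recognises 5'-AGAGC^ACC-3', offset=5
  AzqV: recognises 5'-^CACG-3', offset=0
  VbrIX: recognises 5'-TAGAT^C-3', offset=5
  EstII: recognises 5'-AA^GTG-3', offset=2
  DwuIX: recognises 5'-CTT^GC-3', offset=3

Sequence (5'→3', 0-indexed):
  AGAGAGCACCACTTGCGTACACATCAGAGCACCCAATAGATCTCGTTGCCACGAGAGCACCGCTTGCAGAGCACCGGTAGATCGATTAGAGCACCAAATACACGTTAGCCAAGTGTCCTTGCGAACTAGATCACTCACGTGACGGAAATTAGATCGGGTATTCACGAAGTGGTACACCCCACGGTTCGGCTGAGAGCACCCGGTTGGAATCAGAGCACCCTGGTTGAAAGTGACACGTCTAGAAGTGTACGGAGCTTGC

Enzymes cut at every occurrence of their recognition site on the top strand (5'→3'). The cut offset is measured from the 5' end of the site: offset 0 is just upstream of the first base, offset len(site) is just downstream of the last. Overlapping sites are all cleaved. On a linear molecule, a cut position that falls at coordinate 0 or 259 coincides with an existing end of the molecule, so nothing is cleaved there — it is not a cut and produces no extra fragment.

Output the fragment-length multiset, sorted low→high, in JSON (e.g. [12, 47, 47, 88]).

Site scan:
  UxaVI AGAGCACC/5: at [2, 25, 53, 67, 87, 192, 211] ⇒ [7, 30, 58, 72, 92, 197, 216]
  AzqV CACG/0: at [49, 100, 135, 162, 179, 233] ⇒ [49, 100, 135, 162, 179, 233]
  VbrIX TAGATC/5: at [36, 77, 126, 149] ⇒ [41, 82, 131, 154]
  EstII AAGTG/2: at [110, 166, 227, 242] ⇒ [112, 168, 229, 244]
  DwuIX CTTGC/3: at [11, 62, 117, 254] ⇒ [14, 65, 120, 257]

All cut coordinates (distinct, sorted): [7, 14, 30, 41, 49, 58, 65, 72, 82, 92, 100, 112, 120, 131, 135, 154, 162, 168, 179, 197, 216, 229, 233, 244, 257]

Fragments:
  [0,7): 7 bp
  [7,14): 7 bp
  [14,30): 16 bp
  [30,41): 11 bp
  [41,49): 8 bp
  [49,58): 9 bp
  [58,65): 7 bp
  [65,72): 7 bp
  [72,82): 10 bp
  [82,92): 10 bp
  [92,100): 8 bp
  [100,112): 12 bp
  [112,120): 8 bp
  [120,131): 11 bp
  [131,135): 4 bp
  [135,154): 19 bp
  [154,162): 8 bp
  [162,168): 6 bp
  [168,179): 11 bp
  [179,197): 18 bp
  [197,216): 19 bp
  [216,229): 13 bp
  [229,233): 4 bp
  [233,244): 11 bp
  [244,257): 13 bp
  [257,259): 2 bp

[2,4,4,6,7,7,7,7,8,8,8,8,9,10,10,11,11,11,11,12,13,13,16,18,19,19]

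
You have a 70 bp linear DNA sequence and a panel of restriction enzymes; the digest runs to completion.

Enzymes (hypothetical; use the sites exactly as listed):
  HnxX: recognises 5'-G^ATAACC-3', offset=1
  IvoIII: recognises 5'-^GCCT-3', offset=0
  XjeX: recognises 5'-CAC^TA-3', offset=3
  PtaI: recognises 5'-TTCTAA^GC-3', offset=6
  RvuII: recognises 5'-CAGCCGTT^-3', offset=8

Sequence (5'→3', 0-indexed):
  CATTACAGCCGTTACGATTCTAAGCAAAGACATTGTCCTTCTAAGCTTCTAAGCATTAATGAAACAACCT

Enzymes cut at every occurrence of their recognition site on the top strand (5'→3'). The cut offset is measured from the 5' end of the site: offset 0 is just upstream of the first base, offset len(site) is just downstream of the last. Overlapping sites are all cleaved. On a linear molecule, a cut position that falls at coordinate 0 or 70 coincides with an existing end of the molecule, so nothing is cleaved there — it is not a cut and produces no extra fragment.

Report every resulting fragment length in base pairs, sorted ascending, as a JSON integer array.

[8,10,13,18,21]

Site scan:
  HnxX (GATAACC, off=1): no sites
  IvoIII (GCCT, off=0): no sites
  XjeX (CACTA, off=3): no sites
  PtaI (TTCTAAGC, off=6): starts [17, 38, 46] → cuts [23, 44, 52]
  RvuII (CAGCCGTT, off=8): starts [5] → cuts [13]

Pooled cuts: [13, 23, 44, 52]

Fragment lengths:
  [0,13): 13 bp
  [13,23): 10 bp
  [23,44): 21 bp
  [44,52): 8 bp
  [52,70): 18 bp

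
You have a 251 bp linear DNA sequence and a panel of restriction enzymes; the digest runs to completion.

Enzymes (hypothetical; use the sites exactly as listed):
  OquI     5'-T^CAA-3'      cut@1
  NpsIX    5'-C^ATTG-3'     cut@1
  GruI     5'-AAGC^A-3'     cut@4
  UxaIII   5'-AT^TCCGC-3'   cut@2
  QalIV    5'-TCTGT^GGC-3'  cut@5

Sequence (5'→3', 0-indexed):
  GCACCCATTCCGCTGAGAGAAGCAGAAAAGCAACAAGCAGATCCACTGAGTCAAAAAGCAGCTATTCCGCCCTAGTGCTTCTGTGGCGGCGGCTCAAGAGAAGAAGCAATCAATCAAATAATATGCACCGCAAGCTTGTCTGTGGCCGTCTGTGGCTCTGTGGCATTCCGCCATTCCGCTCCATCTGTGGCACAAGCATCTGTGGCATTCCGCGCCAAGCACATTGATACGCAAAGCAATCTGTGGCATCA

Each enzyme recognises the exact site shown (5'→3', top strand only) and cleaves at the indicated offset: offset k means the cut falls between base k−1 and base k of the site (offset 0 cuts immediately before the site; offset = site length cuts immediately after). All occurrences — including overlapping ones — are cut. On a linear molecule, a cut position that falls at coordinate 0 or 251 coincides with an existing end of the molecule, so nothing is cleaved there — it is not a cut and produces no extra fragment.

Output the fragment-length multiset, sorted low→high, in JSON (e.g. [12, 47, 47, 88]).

Per-enzyme occurrences:
  OquI (TCAA, off=1): starts [50, 93, 109, 113] → cuts [51, 94, 110, 114]
  NpsIX (CATTG, off=1): starts [221] → cuts [222]
  GruI (AAGCA, off=4): starts [19, 27, 34, 55, 103, 193, 216, 233] → cuts [23, 31, 38, 59, 107, 197, 220, 237]
  UxaIII (ATTCCGC, off=2): starts [6, 63, 164, 172, 206] → cuts [8, 65, 166, 174, 208]
  QalIV (TCTGTGGC, off=5): starts [79, 138, 148, 156, 183, 198, 239] → cuts [84, 143, 153, 161, 188, 203, 244]

All cut coordinates (distinct, sorted): [8, 23, 31, 38, 51, 59, 65, 84, 94, 107, 110, 114, 143, 153, 161, 166, 174, 188, 197, 203, 208, 220, 222, 237, 244]

Fragments:
  [0,8): 8 bp
  [8,23): 15 bp
  [23,31): 8 bp
  [31,38): 7 bp
  [38,51): 13 bp
  [51,59): 8 bp
  [59,65): 6 bp
  [65,84): 19 bp
  [84,94): 10 bp
  [94,107): 13 bp
  [107,110): 3 bp
  [110,114): 4 bp
  [114,143): 29 bp
  [143,153): 10 bp
  [153,161): 8 bp
  [161,166): 5 bp
  [166,174): 8 bp
  [174,188): 14 bp
  [188,197): 9 bp
  [197,203): 6 bp
  [203,208): 5 bp
  [208,220): 12 bp
  [220,222): 2 bp
  [222,237): 15 bp
  [237,244): 7 bp
  [244,251): 7 bp

[2,3,4,5,5,6,6,7,7,7,8,8,8,8,8,9,10,10,12,13,13,14,15,15,19,29]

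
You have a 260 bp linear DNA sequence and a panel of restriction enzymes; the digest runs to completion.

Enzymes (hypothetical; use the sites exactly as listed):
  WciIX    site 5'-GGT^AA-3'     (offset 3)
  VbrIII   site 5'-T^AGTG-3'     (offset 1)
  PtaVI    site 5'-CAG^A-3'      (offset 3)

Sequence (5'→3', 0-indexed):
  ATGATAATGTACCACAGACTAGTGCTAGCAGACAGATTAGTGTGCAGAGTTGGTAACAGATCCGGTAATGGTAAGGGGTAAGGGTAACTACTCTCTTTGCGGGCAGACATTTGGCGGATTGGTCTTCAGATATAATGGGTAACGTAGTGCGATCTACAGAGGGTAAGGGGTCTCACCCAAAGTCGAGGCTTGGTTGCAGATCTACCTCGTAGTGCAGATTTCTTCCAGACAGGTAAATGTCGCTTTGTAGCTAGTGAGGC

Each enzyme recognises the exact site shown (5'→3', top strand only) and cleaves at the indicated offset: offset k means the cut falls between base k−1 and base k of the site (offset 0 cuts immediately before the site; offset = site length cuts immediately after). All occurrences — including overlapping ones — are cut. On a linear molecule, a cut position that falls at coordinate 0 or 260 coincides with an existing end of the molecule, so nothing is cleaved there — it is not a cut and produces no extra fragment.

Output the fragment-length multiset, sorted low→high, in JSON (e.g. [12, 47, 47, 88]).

Per-enzyme occurrences:
  WciIX (GGTAA, off=3): starts [51, 63, 69, 76, 82, 137, 161, 231] → cuts [54, 66, 72, 79, 85, 140, 164, 234]
  VbrIII (TAGTG, off=1): starts [19, 37, 144, 209, 251] → cuts [20, 38, 145, 210, 252]
  PtaVI (CAGA, off=3): starts [14, 28, 32, 44, 56, 103, 126, 156, 196, 214, 225] → cuts [17, 31, 35, 47, 59, 106, 129, 159, 199, 217, 228]

Pooled cuts: [17, 20, 31, 35, 38, 47, 54, 59, 66, 72, 79, 85, 106, 129, 140, 145, 159, 164, 199, 210, 217, 228, 234, 252]

Fragments:
  [0,17): 17 bp
  [17,20): 3 bp
  [20,31): 11 bp
  [31,35): 4 bp
  [35,38): 3 bp
  [38,47): 9 bp
  [47,54): 7 bp
  [54,59): 5 bp
  [59,66): 7 bp
  [66,72): 6 bp
  [72,79): 7 bp
  [79,85): 6 bp
  [85,106): 21 bp
  [106,129): 23 bp
  [129,140): 11 bp
  [140,145): 5 bp
  [145,159): 14 bp
  [159,164): 5 bp
  [164,199): 35 bp
  [199,210): 11 bp
  [210,217): 7 bp
  [217,228): 11 bp
  [228,234): 6 bp
  [234,252): 18 bp
  [252,260): 8 bp

[3,3,4,5,5,5,6,6,6,7,7,7,7,8,9,11,11,11,11,14,17,18,21,23,35]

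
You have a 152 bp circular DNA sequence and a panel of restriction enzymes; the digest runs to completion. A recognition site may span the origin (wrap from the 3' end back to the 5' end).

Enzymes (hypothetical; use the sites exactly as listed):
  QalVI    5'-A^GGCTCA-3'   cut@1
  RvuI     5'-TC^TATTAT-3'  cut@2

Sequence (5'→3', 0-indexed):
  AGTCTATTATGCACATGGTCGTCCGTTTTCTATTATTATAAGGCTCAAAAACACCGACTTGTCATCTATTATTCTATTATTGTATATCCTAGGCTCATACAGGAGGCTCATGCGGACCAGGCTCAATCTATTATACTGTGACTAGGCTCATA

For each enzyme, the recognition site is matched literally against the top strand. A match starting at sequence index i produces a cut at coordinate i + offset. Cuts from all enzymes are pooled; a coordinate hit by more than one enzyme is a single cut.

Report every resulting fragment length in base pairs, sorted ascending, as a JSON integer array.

[8,9,11,12,13,15,16,17,25,26]

Per-enzyme occurrences:
  QalVI (AGGCTCA, off=1): starts [40, 90, 103, 118, 143] → cuts [41, 91, 104, 119, 144]
  RvuI (TCTATTAT, off=2): starts [2, 28, 64, 72, 126] → cuts [4, 30, 66, 74, 128]

All cut coordinates (distinct, sorted): [4, 30, 41, 66, 74, 91, 104, 119, 128, 144]

Fragment lengths:
  4→30: 26 bp
  30→41: 11 bp
  41→66: 25 bp
  66→74: 8 bp
  74→91: 17 bp
  91→104: 13 bp
  104→119: 15 bp
  119→128: 9 bp
  128→144: 16 bp
  144→4 (wrap): 152-144+4 = 12 bp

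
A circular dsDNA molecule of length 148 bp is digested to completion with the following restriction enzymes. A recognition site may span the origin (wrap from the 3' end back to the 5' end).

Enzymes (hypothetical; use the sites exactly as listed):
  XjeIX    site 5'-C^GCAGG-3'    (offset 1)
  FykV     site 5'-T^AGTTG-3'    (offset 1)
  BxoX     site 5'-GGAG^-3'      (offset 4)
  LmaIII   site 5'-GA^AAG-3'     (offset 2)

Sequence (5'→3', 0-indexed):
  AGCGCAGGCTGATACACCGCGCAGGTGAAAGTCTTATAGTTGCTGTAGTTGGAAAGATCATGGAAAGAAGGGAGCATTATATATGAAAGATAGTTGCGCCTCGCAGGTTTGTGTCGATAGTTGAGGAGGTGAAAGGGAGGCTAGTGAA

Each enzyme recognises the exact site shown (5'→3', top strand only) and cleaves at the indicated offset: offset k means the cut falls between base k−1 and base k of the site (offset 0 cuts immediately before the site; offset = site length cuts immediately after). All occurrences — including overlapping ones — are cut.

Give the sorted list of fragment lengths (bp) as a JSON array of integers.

[4,4,5,7,7,8,8,9,9,10,10,11,11,12,16,17]

Site scan:
  XjeIX (CGCAGG, off=1): starts [2, 19, 101] → cuts [3, 20, 102]
  FykV (TAGTTG, off=1): starts [36, 45, 90, 117] → cuts [37, 46, 91, 118]
  BxoX (GGAG, off=4): starts [70, 124, 135] → cuts [74, 128, 139]
  LmaIII (GAAAG, off=2): starts [26, 51, 62, 84, 130, 145] → cuts [28, 53, 64, 86, 132, 147]

All cut coordinates (distinct, sorted): [3, 20, 28, 37, 46, 53, 64, 74, 86, 91, 102, 118, 128, 132, 139, 147]

Fragments:
  3→20: 17 bp
  20→28: 8 bp
  28→37: 9 bp
  37→46: 9 bp
  46→53: 7 bp
  53→64: 11 bp
  64→74: 10 bp
  74→86: 12 bp
  86→91: 5 bp
  91→102: 11 bp
  102→118: 16 bp
  118→128: 10 bp
  128→132: 4 bp
  132→139: 7 bp
  139→147: 8 bp
  147→3 (wrap): 148-147+3 = 4 bp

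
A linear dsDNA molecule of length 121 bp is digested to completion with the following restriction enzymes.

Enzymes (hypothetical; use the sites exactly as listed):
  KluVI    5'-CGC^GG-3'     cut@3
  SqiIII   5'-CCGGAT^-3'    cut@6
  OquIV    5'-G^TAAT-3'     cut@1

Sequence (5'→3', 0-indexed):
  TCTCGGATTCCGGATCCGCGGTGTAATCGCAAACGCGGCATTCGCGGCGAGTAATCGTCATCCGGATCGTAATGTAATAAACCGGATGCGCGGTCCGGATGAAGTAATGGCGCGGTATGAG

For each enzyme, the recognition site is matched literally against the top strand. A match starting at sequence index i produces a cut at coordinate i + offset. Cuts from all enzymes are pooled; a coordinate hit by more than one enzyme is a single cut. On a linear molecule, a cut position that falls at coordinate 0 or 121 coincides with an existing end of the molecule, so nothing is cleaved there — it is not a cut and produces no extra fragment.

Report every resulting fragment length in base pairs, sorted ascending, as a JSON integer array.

[2,4,4,4,4,5,6,8,9,9,9,13,13,15,16]

Scan for sites:
  KluVI CGCGG/3: at [16, 33, 42, 88, 110] ⇒ [19, 36, 45, 91, 113]
  SqiIII CCGGAT/6: at [9, 61, 81, 94] ⇒ [15, 67, 87, 100]
  OquIV GTAAT/1: at [22, 50, 68, 73, 103] ⇒ [23, 51, 69, 74, 104]

All cut coordinates (distinct, sorted): [15, 19, 23, 36, 45, 51, 67, 69, 74, 87, 91, 100, 104, 113]

Fragments:
  [0,15): 15 bp
  [15,19): 4 bp
  [19,23): 4 bp
  [23,36): 13 bp
  [36,45): 9 bp
  [45,51): 6 bp
  [51,67): 16 bp
  [67,69): 2 bp
  [69,74): 5 bp
  [74,87): 13 bp
  [87,91): 4 bp
  [91,100): 9 bp
  [100,104): 4 bp
  [104,113): 9 bp
  [113,121): 8 bp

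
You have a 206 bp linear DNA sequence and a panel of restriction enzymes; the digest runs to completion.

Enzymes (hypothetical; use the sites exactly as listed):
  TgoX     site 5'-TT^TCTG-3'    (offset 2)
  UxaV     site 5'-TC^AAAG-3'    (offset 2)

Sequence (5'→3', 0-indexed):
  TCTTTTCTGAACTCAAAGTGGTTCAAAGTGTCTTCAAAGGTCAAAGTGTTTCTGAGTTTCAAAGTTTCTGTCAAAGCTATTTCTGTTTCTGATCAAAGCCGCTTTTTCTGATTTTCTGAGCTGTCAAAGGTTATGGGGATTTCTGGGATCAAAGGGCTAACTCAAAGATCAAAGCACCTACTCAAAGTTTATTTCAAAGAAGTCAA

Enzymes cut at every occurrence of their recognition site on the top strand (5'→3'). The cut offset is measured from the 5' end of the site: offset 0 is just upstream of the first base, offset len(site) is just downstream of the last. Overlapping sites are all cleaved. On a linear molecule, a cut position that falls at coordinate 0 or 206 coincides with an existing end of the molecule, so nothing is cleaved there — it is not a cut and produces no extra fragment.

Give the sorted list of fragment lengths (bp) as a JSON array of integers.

[5,6,6,6,7,7,7,8,8,9,9,9,10,10,11,11,11,12,12,13,13,16]

Per-enzyme occurrences:
  TgoX (TTTCTG, off=2): starts [3, 48, 64, 79, 85, 104, 112, 139] → cuts [5, 50, 66, 81, 87, 106, 114, 141]
  UxaV (TCAAAG, off=2): starts [12, 22, 33, 40, 58, 70, 92, 123, 148, 161, 168, 181, 193] → cuts [14, 24, 35, 42, 60, 72, 94, 125, 150, 163, 170, 183, 195]

Pooled cuts: [5, 14, 24, 35, 42, 50, 60, 66, 72, 81, 87, 94, 106, 114, 125, 141, 150, 163, 170, 183, 195]

Fragments:
  [0,5): 5 bp
  [5,14): 9 bp
  [14,24): 10 bp
  [24,35): 11 bp
  [35,42): 7 bp
  [42,50): 8 bp
  [50,60): 10 bp
  [60,66): 6 bp
  [66,72): 6 bp
  [72,81): 9 bp
  [81,87): 6 bp
  [87,94): 7 bp
  [94,106): 12 bp
  [106,114): 8 bp
  [114,125): 11 bp
  [125,141): 16 bp
  [141,150): 9 bp
  [150,163): 13 bp
  [163,170): 7 bp
  [170,183): 13 bp
  [183,195): 12 bp
  [195,206): 11 bp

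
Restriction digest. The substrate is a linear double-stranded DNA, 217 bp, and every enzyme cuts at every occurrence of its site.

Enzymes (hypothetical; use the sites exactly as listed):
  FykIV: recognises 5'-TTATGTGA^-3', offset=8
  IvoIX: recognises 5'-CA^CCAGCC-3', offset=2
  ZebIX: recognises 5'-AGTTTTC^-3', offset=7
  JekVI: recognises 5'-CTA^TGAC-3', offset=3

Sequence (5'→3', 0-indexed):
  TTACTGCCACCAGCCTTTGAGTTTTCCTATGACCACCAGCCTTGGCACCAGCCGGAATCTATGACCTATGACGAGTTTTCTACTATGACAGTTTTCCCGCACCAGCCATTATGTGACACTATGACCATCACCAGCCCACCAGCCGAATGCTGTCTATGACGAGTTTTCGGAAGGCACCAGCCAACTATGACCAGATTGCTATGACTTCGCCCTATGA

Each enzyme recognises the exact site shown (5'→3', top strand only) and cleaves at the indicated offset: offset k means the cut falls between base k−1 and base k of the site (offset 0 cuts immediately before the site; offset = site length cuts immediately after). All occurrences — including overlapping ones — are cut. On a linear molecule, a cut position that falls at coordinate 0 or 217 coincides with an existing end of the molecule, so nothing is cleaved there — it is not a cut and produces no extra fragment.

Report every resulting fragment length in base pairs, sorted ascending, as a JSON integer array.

[3,5,5,5,6,7,8,8,9,9,11,11,12,12,12,14,14,15,16,17,18]

Scan for sites:
  FykIV TTATGTGA/8: at [108] ⇒ [116]
  IvoIX CACCAGCC/2: at [7, 33, 45, 99, 128, 136, 174] ⇒ [9, 35, 47, 101, 130, 138, 176]
  ZebIX AGTTTTC/7: at [19, 73, 89, 161] ⇒ [26, 80, 96, 168]
  JekVI CTATGAC/3: at [26, 58, 65, 82, 118, 153, 184, 198] ⇒ [29, 61, 68, 85, 121, 156, 187, 201]

All cut coordinates (distinct, sorted): [9, 26, 29, 35, 47, 61, 68, 80, 85, 96, 101, 116, 121, 130, 138, 156, 168, 176, 187, 201]

Fragment lengths:
  [0,9): 9 bp
  [9,26): 17 bp
  [26,29): 3 bp
  [29,35): 6 bp
  [35,47): 12 bp
  [47,61): 14 bp
  [61,68): 7 bp
  [68,80): 12 bp
  [80,85): 5 bp
  [85,96): 11 bp
  [96,101): 5 bp
  [101,116): 15 bp
  [116,121): 5 bp
  [121,130): 9 bp
  [130,138): 8 bp
  [138,156): 18 bp
  [156,168): 12 bp
  [168,176): 8 bp
  [176,187): 11 bp
  [187,201): 14 bp
  [201,217): 16 bp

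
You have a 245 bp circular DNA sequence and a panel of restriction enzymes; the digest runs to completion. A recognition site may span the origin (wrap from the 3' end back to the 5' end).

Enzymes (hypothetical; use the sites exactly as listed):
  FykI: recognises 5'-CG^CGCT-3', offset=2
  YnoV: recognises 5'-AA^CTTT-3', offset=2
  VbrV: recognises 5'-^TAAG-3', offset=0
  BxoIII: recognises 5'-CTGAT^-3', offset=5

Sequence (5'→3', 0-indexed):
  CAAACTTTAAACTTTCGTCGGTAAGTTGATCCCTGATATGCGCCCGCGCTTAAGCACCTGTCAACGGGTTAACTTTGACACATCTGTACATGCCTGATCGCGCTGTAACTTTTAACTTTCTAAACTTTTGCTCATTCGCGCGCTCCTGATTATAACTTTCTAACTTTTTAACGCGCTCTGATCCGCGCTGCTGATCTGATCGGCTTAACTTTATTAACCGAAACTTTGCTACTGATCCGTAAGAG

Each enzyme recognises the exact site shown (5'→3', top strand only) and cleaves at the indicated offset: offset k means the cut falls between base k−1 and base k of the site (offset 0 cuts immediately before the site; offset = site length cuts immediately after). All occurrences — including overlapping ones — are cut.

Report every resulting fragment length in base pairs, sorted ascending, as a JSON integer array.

[2,3,3,4,5,5,7,7,8,8,8,9,9,9,10,10,10,10,10,13,15,16,16,22,26]

Scan for sites:
  FykI (CGCGCT, off=2): starts [44, 98, 138, 171, 183] → cuts [46, 100, 140, 173, 185]
  YnoV (AACTTT, off=2): starts [2, 9, 70, 106, 113, 122, 153, 161, 206, 221] → cuts [4, 11, 72, 108, 115, 124, 155, 163, 208, 223]
  VbrV (TAAG, off=0): starts [21, 50, 239] → cuts [21, 50, 239]
  BxoIII (CTGAT, off=5): starts [32, 93, 145, 177, 190, 195, 231] → cuts [37, 98, 150, 182, 195, 200, 236]

All cut coordinates (distinct, sorted): [4, 11, 21, 37, 46, 50, 72, 98, 100, 108, 115, 124, 140, 150, 155, 163, 173, 182, 185, 195, 200, 208, 223, 236, 239]

Fragments:
  4→11: 7 bp
  11→21: 10 bp
  21→37: 16 bp
  37→46: 9 bp
  46→50: 4 bp
  50→72: 22 bp
  72→98: 26 bp
  98→100: 2 bp
  100→108: 8 bp
  108→115: 7 bp
  115→124: 9 bp
  124→140: 16 bp
  140→150: 10 bp
  150→155: 5 bp
  155→163: 8 bp
  163→173: 10 bp
  173→182: 9 bp
  182→185: 3 bp
  185→195: 10 bp
  195→200: 5 bp
  200→208: 8 bp
  208→223: 15 bp
  223→236: 13 bp
  236→239: 3 bp
  239→4 (wrap): 245-239+4 = 10 bp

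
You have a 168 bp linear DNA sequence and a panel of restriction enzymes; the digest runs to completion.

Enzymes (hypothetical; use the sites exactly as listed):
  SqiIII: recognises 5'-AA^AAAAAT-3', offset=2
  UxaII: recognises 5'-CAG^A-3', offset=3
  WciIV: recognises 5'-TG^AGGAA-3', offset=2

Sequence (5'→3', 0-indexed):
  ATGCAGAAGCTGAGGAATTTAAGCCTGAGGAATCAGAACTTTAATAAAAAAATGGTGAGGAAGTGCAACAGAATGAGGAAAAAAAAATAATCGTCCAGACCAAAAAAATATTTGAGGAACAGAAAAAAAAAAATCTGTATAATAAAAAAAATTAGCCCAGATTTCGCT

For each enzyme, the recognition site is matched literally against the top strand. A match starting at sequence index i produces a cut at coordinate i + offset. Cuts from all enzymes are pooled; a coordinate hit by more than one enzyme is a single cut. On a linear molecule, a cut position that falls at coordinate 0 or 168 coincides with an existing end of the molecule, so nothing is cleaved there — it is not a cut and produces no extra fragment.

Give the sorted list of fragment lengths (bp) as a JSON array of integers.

Per-enzyme occurrences:
  SqiIII AAAAAAAT/2: at [45, 80, 101, 126, 144] ⇒ [47, 82, 103, 128, 146]
  UxaII CAGA/3: at [3, 33, 68, 95, 119, 157] ⇒ [6, 36, 71, 98, 122, 160]
  WciIV TGAGGAA/2: at [10, 25, 55, 73, 112] ⇒ [12, 27, 57, 75, 114]

Pooled cuts: [6, 12, 27, 36, 47, 57, 71, 75, 82, 98, 103, 114, 122, 128, 146, 160]

Fragment lengths:
  [0,6): 6 bp
  [6,12): 6 bp
  [12,27): 15 bp
  [27,36): 9 bp
  [36,47): 11 bp
  [47,57): 10 bp
  [57,71): 14 bp
  [71,75): 4 bp
  [75,82): 7 bp
  [82,98): 16 bp
  [98,103): 5 bp
  [103,114): 11 bp
  [114,122): 8 bp
  [122,128): 6 bp
  [128,146): 18 bp
  [146,160): 14 bp
  [160,168): 8 bp

[4,5,6,6,6,7,8,8,9,10,11,11,14,14,15,16,18]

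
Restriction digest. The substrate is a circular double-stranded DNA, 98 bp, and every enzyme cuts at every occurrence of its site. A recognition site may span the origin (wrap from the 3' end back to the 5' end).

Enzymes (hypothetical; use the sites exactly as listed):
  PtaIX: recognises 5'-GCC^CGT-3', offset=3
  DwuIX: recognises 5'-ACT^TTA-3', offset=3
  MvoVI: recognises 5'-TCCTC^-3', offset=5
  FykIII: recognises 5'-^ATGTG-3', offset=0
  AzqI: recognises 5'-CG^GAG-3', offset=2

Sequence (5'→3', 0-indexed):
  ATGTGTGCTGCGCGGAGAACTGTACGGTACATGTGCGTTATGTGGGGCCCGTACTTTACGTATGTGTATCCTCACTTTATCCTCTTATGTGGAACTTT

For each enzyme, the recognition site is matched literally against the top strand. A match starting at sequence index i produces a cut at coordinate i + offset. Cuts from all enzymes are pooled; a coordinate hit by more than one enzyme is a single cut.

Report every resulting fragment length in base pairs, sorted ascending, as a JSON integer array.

[2,2,3,6,6,8,9,10,10,12,14,16]

Per-enzyme occurrences:
  PtaIX (GCCCGT, off=3): starts [46] → cuts [49]
  DwuIX (ACTTTA, off=3): starts [52, 73, 93] → cuts [55, 76, 96]
  MvoVI (TCCTC, off=5): starts [68, 79] → cuts [73, 84]
  FykIII (ATGTG, off=0): starts [0, 30, 39, 61, 86] → cuts [0, 30, 39, 61, 86]
  AzqI (CGGAG, off=2): starts [12] → cuts [14]

Pooled cuts: [0, 14, 30, 39, 49, 55, 61, 73, 76, 84, 86, 96]

Fragment lengths:
  0→14: 14 bp
  14→30: 16 bp
  30→39: 9 bp
  39→49: 10 bp
  49→55: 6 bp
  55→61: 6 bp
  61→73: 12 bp
  73→76: 3 bp
  76→84: 8 bp
  84→86: 2 bp
  86→96: 10 bp
  96→0 (wrap): 98-96+0 = 2 bp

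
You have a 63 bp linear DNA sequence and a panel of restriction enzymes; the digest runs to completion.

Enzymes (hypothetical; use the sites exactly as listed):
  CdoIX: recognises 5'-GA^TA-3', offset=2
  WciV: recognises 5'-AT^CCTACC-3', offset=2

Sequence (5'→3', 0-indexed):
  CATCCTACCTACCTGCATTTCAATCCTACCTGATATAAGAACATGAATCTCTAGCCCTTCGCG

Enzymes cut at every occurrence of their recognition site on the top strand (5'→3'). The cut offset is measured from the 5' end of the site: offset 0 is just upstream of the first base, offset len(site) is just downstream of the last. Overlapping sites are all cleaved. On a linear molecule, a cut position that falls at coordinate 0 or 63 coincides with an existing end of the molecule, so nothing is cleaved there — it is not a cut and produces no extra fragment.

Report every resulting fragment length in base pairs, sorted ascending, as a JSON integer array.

[3,9,21,30]

Scan for sites:
  CdoIX GATA/2: at [31] ⇒ [33]
  WciV ATCCTACC/2: at [1, 22] ⇒ [3, 24]

Pooled cuts: [3, 24, 33]

Fragment lengths:
  [0,3): 3 bp
  [3,24): 21 bp
  [24,33): 9 bp
  [33,63): 30 bp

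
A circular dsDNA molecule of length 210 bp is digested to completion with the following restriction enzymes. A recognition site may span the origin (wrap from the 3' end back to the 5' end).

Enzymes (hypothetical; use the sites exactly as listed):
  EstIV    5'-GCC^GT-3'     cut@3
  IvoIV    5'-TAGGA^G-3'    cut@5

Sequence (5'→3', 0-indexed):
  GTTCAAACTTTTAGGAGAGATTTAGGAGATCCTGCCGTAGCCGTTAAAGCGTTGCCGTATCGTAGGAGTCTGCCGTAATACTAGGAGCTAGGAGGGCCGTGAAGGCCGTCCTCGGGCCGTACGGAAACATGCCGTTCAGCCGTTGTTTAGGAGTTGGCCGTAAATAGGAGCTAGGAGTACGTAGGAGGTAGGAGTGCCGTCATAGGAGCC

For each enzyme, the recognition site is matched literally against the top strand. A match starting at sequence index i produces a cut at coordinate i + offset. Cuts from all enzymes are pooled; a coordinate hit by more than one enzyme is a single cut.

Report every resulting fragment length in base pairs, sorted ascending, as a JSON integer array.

Per-enzyme occurrences:
  EstIV GCCGT/3: at [33, 39, 53, 71, 95, 104, 115, 130, 138, 156, 195, 207] ⇒ [0, 36, 42, 56, 74, 98, 107, 118, 133, 141, 159, 198]
  IvoIV TAGGAG/5: at [11, 22, 62, 81, 88, 147, 164, 171, 181, 188, 202] ⇒ [16, 27, 67, 86, 93, 152, 169, 176, 186, 193, 207]

All cut coordinates (distinct, sorted): [0, 16, 27, 36, 42, 56, 67, 74, 86, 93, 98, 107, 118, 133, 141, 152, 159, 169, 176, 186, 193, 198, 207]

Fragment lengths:
  0→16: 16 bp
  16→27: 11 bp
  27→36: 9 bp
  36→42: 6 bp
  42→56: 14 bp
  56→67: 11 bp
  67→74: 7 bp
  74→86: 12 bp
  86→93: 7 bp
  93→98: 5 bp
  98→107: 9 bp
  107→118: 11 bp
  118→133: 15 bp
  133→141: 8 bp
  141→152: 11 bp
  152→159: 7 bp
  159→169: 10 bp
  169→176: 7 bp
  176→186: 10 bp
  186→193: 7 bp
  193→198: 5 bp
  198→207: 9 bp
  207→0 (wrap): 210-207+0 = 3 bp

[3,5,5,6,7,7,7,7,7,8,9,9,9,10,10,11,11,11,11,12,14,15,16]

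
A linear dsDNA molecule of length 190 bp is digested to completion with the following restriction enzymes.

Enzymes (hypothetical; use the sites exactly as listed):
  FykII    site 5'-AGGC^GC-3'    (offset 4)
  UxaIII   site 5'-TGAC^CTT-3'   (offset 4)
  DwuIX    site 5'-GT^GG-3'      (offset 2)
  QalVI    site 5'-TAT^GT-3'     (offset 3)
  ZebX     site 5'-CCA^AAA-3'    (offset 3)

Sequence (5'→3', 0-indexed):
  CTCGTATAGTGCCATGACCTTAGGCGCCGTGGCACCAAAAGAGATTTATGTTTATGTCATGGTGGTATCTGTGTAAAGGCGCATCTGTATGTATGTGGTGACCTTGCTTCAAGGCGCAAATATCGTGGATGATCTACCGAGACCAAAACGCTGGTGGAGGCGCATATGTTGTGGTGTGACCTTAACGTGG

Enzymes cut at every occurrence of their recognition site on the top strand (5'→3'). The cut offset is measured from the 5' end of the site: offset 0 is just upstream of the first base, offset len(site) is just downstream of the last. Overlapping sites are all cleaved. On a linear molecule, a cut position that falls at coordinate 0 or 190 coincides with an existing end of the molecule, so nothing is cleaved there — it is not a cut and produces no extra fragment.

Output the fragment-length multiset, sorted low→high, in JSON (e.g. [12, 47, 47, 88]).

[2,2,4,5,5,6,6,6,6,7,7,8,8,8,10,10,11,12,13,17,18,19]

Per-enzyme occurrences:
  FykII AGGCGC/4: at [21, 76, 111, 157] ⇒ [25, 80, 115, 161]
  UxaIII TGACCTT/4: at [14, 98, 176] ⇒ [18, 102, 180]
  DwuIX GTGG/2: at [28, 61, 94, 124, 153, 170, 186] ⇒ [30, 63, 96, 126, 155, 172, 188]
  QalVI TATGT/3: at [46, 52, 87, 91, 164] ⇒ [49, 55, 90, 94, 167]
  ZebX CCAAAA/3: at [34, 142] ⇒ [37, 145]

Pooled cuts: [18, 25, 30, 37, 49, 55, 63, 80, 90, 94, 96, 102, 115, 126, 145, 155, 161, 167, 172, 180, 188]

Fragments:
  [0,18): 18 bp
  [18,25): 7 bp
  [25,30): 5 bp
  [30,37): 7 bp
  [37,49): 12 bp
  [49,55): 6 bp
  [55,63): 8 bp
  [63,80): 17 bp
  [80,90): 10 bp
  [90,94): 4 bp
  [94,96): 2 bp
  [96,102): 6 bp
  [102,115): 13 bp
  [115,126): 11 bp
  [126,145): 19 bp
  [145,155): 10 bp
  [155,161): 6 bp
  [161,167): 6 bp
  [167,172): 5 bp
  [172,180): 8 bp
  [180,188): 8 bp
  [188,190): 2 bp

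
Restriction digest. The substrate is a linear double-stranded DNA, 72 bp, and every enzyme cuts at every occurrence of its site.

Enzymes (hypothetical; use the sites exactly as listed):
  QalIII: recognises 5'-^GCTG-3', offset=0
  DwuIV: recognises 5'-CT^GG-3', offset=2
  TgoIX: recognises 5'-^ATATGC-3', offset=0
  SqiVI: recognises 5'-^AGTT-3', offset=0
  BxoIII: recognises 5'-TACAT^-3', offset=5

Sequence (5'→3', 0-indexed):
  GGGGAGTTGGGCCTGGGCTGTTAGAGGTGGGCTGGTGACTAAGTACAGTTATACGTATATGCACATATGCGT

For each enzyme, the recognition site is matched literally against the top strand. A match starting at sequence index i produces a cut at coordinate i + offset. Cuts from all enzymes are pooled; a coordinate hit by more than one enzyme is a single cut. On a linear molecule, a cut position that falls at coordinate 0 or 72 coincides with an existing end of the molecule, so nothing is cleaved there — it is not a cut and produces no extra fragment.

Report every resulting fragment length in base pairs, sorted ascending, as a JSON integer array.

Site scan:
  QalIII (GCTG, off=0): starts [16, 30] → cuts [16, 30]
  DwuIV (CTGG, off=2): starts [12, 31] → cuts [14, 33]
  TgoIX (ATATGC, off=0): starts [56, 64] → cuts [56, 64]
  SqiVI (AGTT, off=0): starts [4, 46] → cuts [4, 46]
  BxoIII (TACAT, off=5): no sites

All cut coordinates (distinct, sorted): [4, 14, 16, 30, 33, 46, 56, 64]

Fragment lengths:
  [0,4): 4 bp
  [4,14): 10 bp
  [14,16): 2 bp
  [16,30): 14 bp
  [30,33): 3 bp
  [33,46): 13 bp
  [46,56): 10 bp
  [56,64): 8 bp
  [64,72): 8 bp

[2,3,4,8,8,10,10,13,14]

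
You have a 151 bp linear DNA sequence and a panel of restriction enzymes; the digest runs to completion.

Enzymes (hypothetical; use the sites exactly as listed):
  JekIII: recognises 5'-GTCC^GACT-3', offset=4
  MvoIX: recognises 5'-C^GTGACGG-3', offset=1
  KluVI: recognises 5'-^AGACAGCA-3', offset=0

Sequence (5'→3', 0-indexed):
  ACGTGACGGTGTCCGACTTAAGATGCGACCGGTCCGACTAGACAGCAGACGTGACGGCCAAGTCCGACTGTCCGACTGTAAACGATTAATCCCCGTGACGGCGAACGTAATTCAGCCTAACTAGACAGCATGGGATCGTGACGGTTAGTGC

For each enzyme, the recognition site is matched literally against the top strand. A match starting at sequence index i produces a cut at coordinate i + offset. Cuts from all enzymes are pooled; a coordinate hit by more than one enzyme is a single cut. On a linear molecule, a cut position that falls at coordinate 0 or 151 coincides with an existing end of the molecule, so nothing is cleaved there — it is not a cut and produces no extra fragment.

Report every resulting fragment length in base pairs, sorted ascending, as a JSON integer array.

[2,4,8,11,12,14,15,15,21,21,28]

Scan for sites:
  JekIII GTCCGACT/4: at [10, 31, 61, 69] ⇒ [14, 35, 65, 73]
  MvoIX CGTGACGG/1: at [1, 49, 93, 136] ⇒ [2, 50, 94, 137]
  KluVI AGACAGCA/0: at [39, 122] ⇒ [39, 122]

All cut coordinates (distinct, sorted): [2, 14, 35, 39, 50, 65, 73, 94, 122, 137]

Fragments:
  [0,2): 2 bp
  [2,14): 12 bp
  [14,35): 21 bp
  [35,39): 4 bp
  [39,50): 11 bp
  [50,65): 15 bp
  [65,73): 8 bp
  [73,94): 21 bp
  [94,122): 28 bp
  [122,137): 15 bp
  [137,151): 14 bp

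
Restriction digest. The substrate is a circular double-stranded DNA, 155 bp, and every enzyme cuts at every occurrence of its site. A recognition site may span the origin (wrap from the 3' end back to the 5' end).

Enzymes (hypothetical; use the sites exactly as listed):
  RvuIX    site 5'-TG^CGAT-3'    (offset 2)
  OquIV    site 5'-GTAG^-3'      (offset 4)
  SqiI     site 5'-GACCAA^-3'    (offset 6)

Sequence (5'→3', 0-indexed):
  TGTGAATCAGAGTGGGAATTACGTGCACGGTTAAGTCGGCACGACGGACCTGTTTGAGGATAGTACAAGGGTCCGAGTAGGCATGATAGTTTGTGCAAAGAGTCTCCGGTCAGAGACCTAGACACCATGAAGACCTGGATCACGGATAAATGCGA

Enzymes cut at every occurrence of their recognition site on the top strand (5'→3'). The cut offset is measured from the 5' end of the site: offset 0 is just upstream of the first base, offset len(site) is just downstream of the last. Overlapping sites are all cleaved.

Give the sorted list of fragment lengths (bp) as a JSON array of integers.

[72,83]

Per-enzyme occurrences:
  RvuIX (TGCGAT, off=2): starts [150] → cuts [152]
  OquIV (GTAG, off=4): starts [76] → cuts [80]
  SqiI (GACCAA, off=6): no sites

All cut coordinates (distinct, sorted): [80, 152]

Fragment lengths:
  80→152: 72 bp
  152→80 (wrap): 155-152+80 = 83 bp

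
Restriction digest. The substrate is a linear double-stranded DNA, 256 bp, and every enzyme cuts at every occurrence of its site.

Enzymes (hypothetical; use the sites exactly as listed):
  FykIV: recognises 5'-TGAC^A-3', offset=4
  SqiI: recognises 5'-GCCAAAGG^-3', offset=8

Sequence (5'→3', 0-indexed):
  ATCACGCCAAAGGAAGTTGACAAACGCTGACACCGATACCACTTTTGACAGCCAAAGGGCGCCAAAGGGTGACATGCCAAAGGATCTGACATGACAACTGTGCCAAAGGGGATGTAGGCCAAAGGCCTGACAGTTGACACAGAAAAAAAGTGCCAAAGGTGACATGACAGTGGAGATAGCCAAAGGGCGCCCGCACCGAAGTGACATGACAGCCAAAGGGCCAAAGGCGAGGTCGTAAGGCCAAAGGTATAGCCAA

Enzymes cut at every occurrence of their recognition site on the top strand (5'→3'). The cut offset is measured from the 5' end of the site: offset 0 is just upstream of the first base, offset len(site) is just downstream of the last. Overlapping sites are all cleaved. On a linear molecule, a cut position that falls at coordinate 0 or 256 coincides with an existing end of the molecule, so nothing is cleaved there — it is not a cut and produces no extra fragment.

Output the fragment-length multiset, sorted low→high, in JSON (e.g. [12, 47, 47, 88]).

[4,5,5,5,5,6,7,7,8,8,9,9,9,10,10,10,13,14,16,18,18,19,20,21]

Site scan:
  FykIV TGACA/4: at [17, 27, 45, 69, 86, 91, 127, 134, 159, 164, 201, 206] ⇒ [21, 31, 49, 73, 90, 95, 131, 138, 163, 168, 205, 210]
  SqiI GCCAAAGG/8: at [5, 50, 60, 75, 101, 117, 151, 178, 211, 219, 239] ⇒ [13, 58, 68, 83, 109, 125, 159, 186, 219, 227, 247]

All cut coordinates (distinct, sorted): [13, 21, 31, 49, 58, 68, 73, 83, 90, 95, 109, 125, 131, 138, 159, 163, 168, 186, 205, 210, 219, 227, 247]

Fragments:
  [0,13): 13 bp
  [13,21): 8 bp
  [21,31): 10 bp
  [31,49): 18 bp
  [49,58): 9 bp
  [58,68): 10 bp
  [68,73): 5 bp
  [73,83): 10 bp
  [83,90): 7 bp
  [90,95): 5 bp
  [95,109): 14 bp
  [109,125): 16 bp
  [125,131): 6 bp
  [131,138): 7 bp
  [138,159): 21 bp
  [159,163): 4 bp
  [163,168): 5 bp
  [168,186): 18 bp
  [186,205): 19 bp
  [205,210): 5 bp
  [210,219): 9 bp
  [219,227): 8 bp
  [227,247): 20 bp
  [247,256): 9 bp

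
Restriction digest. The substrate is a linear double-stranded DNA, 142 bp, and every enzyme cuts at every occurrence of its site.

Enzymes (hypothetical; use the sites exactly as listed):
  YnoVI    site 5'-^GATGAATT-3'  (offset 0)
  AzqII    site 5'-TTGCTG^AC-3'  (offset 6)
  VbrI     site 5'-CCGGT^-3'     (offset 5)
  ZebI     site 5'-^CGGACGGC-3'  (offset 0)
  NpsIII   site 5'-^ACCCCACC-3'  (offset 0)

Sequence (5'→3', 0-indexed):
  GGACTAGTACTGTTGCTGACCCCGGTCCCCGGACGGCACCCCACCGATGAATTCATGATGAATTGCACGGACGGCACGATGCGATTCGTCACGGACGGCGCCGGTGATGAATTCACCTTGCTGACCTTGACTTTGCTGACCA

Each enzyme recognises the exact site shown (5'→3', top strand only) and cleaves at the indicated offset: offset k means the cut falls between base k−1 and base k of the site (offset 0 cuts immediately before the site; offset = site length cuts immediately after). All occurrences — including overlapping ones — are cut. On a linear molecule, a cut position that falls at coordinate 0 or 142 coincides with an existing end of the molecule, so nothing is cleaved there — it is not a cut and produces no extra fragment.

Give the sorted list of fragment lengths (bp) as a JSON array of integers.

[3,4,8,8,8,11,11,14,15,18,18,24]

Scan for sites:
  YnoVI (GATGAATT, off=0): starts [45, 56, 105] → cuts [45, 56, 105]
  AzqII (TTGCTGAC, off=6): starts [12, 117, 132] → cuts [18, 123, 138]
  VbrI (CCGGT, off=5): starts [21, 100] → cuts [26, 105]
  ZebI (CGGACGGC, off=0): starts [29, 67, 91] → cuts [29, 67, 91]
  NpsIII (ACCCCACC, off=0): starts [37] → cuts [37]

All cut coordinates (distinct, sorted): [18, 26, 29, 37, 45, 56, 67, 91, 105, 123, 138]

Fragments:
  [0,18): 18 bp
  [18,26): 8 bp
  [26,29): 3 bp
  [29,37): 8 bp
  [37,45): 8 bp
  [45,56): 11 bp
  [56,67): 11 bp
  [67,91): 24 bp
  [91,105): 14 bp
  [105,123): 18 bp
  [123,138): 15 bp
  [138,142): 4 bp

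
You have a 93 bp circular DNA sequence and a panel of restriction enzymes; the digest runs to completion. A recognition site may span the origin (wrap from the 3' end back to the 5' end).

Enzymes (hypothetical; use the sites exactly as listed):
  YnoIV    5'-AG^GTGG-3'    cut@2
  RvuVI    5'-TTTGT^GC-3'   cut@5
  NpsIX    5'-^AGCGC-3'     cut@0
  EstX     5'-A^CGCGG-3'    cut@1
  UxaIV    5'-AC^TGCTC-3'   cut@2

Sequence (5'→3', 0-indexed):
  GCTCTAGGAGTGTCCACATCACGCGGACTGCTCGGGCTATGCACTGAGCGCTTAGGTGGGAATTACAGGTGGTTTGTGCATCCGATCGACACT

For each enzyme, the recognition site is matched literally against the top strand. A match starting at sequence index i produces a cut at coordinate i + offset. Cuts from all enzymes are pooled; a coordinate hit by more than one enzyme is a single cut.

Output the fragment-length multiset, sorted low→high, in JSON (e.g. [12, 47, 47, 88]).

Per-enzyme occurrences:
  YnoIV (AGGTGG, off=2): starts [53, 66] → cuts [55, 68]
  RvuVI (TTTGTGC, off=5): starts [72] → cuts [77]
  NpsIX (AGCGC, off=0): starts [46] → cuts [46]
  EstX (ACGCGG, off=1): starts [20] → cuts [21]
  UxaIV (ACTGCTC, off=2): starts [26, 90] → cuts [28, 92]

All cut coordinates (distinct, sorted): [21, 28, 46, 55, 68, 77, 92]

Fragments:
  21→28: 7 bp
  28→46: 18 bp
  46→55: 9 bp
  55→68: 13 bp
  68→77: 9 bp
  77→92: 15 bp
  92→21 (wrap): 93-92+21 = 22 bp

[7,9,9,13,15,18,22]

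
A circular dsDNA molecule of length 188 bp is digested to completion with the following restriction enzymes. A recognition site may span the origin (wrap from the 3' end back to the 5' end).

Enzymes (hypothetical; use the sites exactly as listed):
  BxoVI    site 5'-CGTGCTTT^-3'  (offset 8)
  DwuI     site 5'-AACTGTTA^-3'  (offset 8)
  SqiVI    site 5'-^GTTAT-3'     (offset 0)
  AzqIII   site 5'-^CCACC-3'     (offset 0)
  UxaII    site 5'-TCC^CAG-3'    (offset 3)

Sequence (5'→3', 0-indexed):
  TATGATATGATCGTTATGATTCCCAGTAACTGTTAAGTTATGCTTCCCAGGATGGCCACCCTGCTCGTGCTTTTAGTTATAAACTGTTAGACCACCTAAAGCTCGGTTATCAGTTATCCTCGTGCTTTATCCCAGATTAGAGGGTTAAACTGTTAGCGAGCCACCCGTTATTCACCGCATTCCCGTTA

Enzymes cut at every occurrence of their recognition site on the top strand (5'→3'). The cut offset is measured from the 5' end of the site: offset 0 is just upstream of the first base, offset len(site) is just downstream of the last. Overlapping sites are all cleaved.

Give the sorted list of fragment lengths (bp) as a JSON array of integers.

Scan for sites:
  BxoVI (CGTGCTTT, off=8): starts [65, 120] → cuts [73, 128]
  DwuI (AACTGTTA, off=8): starts [27, 81, 147] → cuts [35, 89, 155]
  SqiVI (GTTAT, off=0): starts [12, 36, 75, 105, 112, 166, 184] → cuts [12, 36, 75, 105, 112, 166, 184]
  AzqIII (CCACC, off=0): starts [55, 91, 160] → cuts [55, 91, 160]
  UxaII (TCCCAG, off=3): starts [20, 44, 129] → cuts [23, 47, 132]

Pooled cuts: [12, 23, 35, 36, 47, 55, 73, 75, 89, 91, 105, 112, 128, 132, 155, 160, 166, 184]

Fragment lengths:
  12→23: 11 bp
  23→35: 12 bp
  35→36: 1 bp
  36→47: 11 bp
  47→55: 8 bp
  55→73: 18 bp
  73→75: 2 bp
  75→89: 14 bp
  89→91: 2 bp
  91→105: 14 bp
  105→112: 7 bp
  112→128: 16 bp
  128→132: 4 bp
  132→155: 23 bp
  155→160: 5 bp
  160→166: 6 bp
  166→184: 18 bp
  184→12 (wrap): 188-184+12 = 16 bp

[1,2,2,4,5,6,7,8,11,11,12,14,14,16,16,18,18,23]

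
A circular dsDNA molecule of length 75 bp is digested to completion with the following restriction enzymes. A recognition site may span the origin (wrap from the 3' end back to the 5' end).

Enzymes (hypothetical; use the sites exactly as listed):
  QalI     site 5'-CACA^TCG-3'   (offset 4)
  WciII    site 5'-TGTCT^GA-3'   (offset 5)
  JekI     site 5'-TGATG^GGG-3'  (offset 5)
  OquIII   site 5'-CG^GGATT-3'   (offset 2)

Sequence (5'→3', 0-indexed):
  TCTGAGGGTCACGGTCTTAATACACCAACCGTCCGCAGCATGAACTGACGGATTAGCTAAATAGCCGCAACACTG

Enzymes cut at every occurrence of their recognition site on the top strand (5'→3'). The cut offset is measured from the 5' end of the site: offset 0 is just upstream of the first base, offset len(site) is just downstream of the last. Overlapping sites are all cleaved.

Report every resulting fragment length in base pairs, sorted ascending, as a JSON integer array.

Scan for sites:
  QalI (CACATCG, off=4): no sites
  WciII (TGTCTGA, off=5): starts [73] → cuts [3]
  JekI (TGATGGGG, off=5): no sites
  OquIII (CGGGATT, off=2): no sites

Pooled cuts: [3]

Fragments:
  3→3 (wrap): 75-3+3 = 75 bp

[75]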